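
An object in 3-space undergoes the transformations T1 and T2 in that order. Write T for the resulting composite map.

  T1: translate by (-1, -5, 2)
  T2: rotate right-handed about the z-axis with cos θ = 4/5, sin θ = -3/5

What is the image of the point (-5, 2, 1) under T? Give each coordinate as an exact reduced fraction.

T(p) = (-33/5, 6/5, 3)

T1 translate by (-1, -5, 2): (-5, 2, 1) → (-6, -3, 3)
T2 rotate right-handed about the z-axis with cos θ = 4/5, sin θ = -3/5: (-6, -3, 3) → (-33/5, 6/5, 3)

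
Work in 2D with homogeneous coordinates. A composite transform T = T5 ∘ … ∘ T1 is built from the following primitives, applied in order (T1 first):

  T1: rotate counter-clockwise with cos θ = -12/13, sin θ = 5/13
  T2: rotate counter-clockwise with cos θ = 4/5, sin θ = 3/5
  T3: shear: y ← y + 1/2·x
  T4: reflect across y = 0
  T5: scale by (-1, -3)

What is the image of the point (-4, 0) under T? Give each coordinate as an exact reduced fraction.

T(p) = (-252/65, 114/13)

T1 rotate counter-clockwise with cos θ = -12/13, sin θ = 5/13: (-4, 0) → (48/13, -20/13)
T2 rotate counter-clockwise with cos θ = 4/5, sin θ = 3/5: (48/13, -20/13) → (252/65, 64/65)
T3 shear: y ← y + 1/2·x: (252/65, 64/65) → (252/65, 38/13)
T4 reflect across y = 0: (252/65, 38/13) → (252/65, -38/13)
T5 scale by (-1, -3): (252/65, -38/13) → (-252/65, 114/13)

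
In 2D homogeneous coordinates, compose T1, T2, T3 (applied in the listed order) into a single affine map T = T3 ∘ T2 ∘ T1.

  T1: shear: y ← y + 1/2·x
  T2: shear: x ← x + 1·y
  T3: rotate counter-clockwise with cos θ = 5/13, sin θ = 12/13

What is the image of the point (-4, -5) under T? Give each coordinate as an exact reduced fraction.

T(p) = (29/13, -167/13)

T1 shear: y ← y + 1/2·x: (-4, -5) → (-4, -7)
T2 shear: x ← x + 1·y: (-4, -7) → (-11, -7)
T3 rotate counter-clockwise with cos θ = 5/13, sin θ = 12/13: (-11, -7) → (29/13, -167/13)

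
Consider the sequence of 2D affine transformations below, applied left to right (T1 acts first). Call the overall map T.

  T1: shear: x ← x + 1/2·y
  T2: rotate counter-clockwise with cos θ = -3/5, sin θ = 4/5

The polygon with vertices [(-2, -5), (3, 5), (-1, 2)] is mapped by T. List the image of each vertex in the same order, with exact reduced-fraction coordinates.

T1 shear: x ← x + 1/2·y: (-2, -5) → (-9/2, -5); (3, 5) → (11/2, 5); (-1, 2) → (0, 2)
T2 rotate counter-clockwise with cos θ = -3/5, sin θ = 4/5: (-9/2, -5) → (67/10, -3/5); (11/2, 5) → (-73/10, 7/5); (0, 2) → (-8/5, -6/5)

image vertices: (67/10, -3/5), (-73/10, 7/5), (-8/5, -6/5)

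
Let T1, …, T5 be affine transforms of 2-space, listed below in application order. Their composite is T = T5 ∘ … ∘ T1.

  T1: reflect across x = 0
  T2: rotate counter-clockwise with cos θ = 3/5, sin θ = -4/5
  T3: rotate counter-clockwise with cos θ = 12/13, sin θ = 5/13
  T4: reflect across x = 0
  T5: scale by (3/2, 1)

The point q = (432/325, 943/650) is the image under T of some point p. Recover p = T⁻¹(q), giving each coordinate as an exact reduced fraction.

T1 = [-1 0 0; 0 1 0; 0 0 1]
T2·T1 = [-3/5 4/5 0; 4/5 3/5 0; 0 0 1]
T3·…·T1 = [-56/65 33/65 0; 33/65 56/65 0; 0 0 1]
T4·…·T1 = [56/65 -33/65 0; 33/65 56/65 0; 0 0 1]
T5·…·T1 = [84/65 -99/130 0; 33/65 56/65 0; 0 0 1]
det M = 3/2; M⁻¹ = [112/195 33/65 0; -22/65 56/65 0; 0 0 1]
M⁻¹ · (432/325, 943/650)ᵀ = (3/2, 4/5)ᵀ

p = (3/2, 4/5)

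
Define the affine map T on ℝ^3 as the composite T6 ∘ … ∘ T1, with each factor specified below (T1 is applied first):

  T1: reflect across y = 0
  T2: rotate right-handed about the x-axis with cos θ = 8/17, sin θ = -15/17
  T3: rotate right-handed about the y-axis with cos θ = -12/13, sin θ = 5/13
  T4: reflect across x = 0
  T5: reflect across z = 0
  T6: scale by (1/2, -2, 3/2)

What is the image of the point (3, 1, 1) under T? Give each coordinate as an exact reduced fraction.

T1 reflect across y = 0: (3, 1, 1) → (3, -1, 1)
T2 rotate right-handed about the x-axis with cos θ = 8/17, sin θ = -15/17: (3, -1, 1) → (3, 7/17, 23/17)
T3 rotate right-handed about the y-axis with cos θ = -12/13, sin θ = 5/13: (3, 7/17, 23/17) → (-497/221, 7/17, -531/221)
T4 reflect across x = 0: (-497/221, 7/17, -531/221) → (497/221, 7/17, -531/221)
T5 reflect across z = 0: (497/221, 7/17, -531/221) → (497/221, 7/17, 531/221)
T6 scale by (1/2, -2, 3/2): (497/221, 7/17, 531/221) → (497/442, -14/17, 1593/442)

T(p) = (497/442, -14/17, 1593/442)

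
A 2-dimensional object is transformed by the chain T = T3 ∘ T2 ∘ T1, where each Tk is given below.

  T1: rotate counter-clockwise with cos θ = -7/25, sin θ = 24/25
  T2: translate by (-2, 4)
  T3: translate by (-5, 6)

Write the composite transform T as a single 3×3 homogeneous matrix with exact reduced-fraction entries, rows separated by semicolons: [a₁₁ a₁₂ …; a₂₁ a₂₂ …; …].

T1 = [-7/25 -24/25 0; 24/25 -7/25 0; 0 0 1]
T2·T1 = [-7/25 -24/25 -2; 24/25 -7/25 4; 0 0 1]
T3·…·T1 = [-7/25 -24/25 -7; 24/25 -7/25 10; 0 0 1]

T = [-7/25 -24/25 -7; 24/25 -7/25 10; 0 0 1]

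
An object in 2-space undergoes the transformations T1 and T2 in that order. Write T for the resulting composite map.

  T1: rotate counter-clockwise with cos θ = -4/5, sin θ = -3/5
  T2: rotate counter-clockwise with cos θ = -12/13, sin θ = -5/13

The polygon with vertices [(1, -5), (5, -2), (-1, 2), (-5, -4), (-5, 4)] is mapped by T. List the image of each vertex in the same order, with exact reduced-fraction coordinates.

image vertices: (313/65, -109/65), (277/65, 214/65), (-29/13, 2/13), (59/65, -412/65), (-389/65, -148/65)

T1 rotate counter-clockwise with cos θ = -4/5, sin θ = -3/5: (1, -5) → (-19/5, 17/5); (5, -2) → (-26/5, -7/5); (-1, 2) → (2, -1); (-5, -4) → (8/5, 31/5); (-5, 4) → (32/5, -1/5)
T2 rotate counter-clockwise with cos θ = -12/13, sin θ = -5/13: (-19/5, 17/5) → (313/65, -109/65); (-26/5, -7/5) → (277/65, 214/65); (2, -1) → (-29/13, 2/13); (8/5, 31/5) → (59/65, -412/65); (32/5, -1/5) → (-389/65, -148/65)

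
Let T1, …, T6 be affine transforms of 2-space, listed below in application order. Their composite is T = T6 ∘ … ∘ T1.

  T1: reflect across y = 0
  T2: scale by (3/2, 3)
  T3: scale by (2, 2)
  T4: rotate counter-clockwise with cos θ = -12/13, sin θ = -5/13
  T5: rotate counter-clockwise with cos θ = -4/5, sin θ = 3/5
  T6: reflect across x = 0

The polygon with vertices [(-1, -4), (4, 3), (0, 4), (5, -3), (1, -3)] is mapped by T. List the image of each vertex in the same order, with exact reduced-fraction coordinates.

T1 reflect across y = 0: (-1, -4) → (-1, 4); (4, 3) → (4, -3); (0, 4) → (0, -4); (5, -3) → (5, 3); (1, -3) → (1, 3)
T2 scale by (3/2, 3): (-1, 4) → (-3/2, 12); (4, -3) → (6, -9); (0, -4) → (0, -12); (5, 3) → (15/2, 9); (1, 3) → (3/2, 9)
T3 scale by (2, 2): (-3/2, 12) → (-3, 24); (6, -9) → (12, -18); (0, -12) → (0, -24); (15/2, 9) → (15, 18); (3/2, 9) → (3, 18)
T4 rotate counter-clockwise with cos θ = -12/13, sin θ = -5/13: (-3, 24) → (12, -21); (12, -18) → (-18, 12); (0, -24) → (-120/13, 288/13); (15, 18) → (-90/13, -291/13); (3, 18) → (54/13, -231/13)
T5 rotate counter-clockwise with cos θ = -4/5, sin θ = 3/5: (12, -21) → (3, 24); (-18, 12) → (36/5, -102/5); (-120/13, 288/13) → (-384/65, -1512/65); (-90/13, -291/13) → (1233/65, 894/65); (54/13, -231/13) → (477/65, 1086/65)
T6 reflect across x = 0: (3, 24) → (-3, 24); (36/5, -102/5) → (-36/5, -102/5); (-384/65, -1512/65) → (384/65, -1512/65); (1233/65, 894/65) → (-1233/65, 894/65); (477/65, 1086/65) → (-477/65, 1086/65)

image vertices: (-3, 24), (-36/5, -102/5), (384/65, -1512/65), (-1233/65, 894/65), (-477/65, 1086/65)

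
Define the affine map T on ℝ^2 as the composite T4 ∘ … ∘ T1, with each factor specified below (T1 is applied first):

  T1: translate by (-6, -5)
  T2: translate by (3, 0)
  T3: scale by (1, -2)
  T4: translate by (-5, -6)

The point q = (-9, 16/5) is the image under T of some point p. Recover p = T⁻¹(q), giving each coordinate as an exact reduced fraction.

p = (-1, 2/5)

T1 = [1 0 -6; 0 1 -5; 0 0 1]
T2·T1 = [1 0 -3; 0 1 -5; 0 0 1]
T3·…·T1 = [1 0 -3; 0 -2 10; 0 0 1]
T4·…·T1 = [1 0 -8; 0 -2 4; 0 0 1]
det M = -2; M⁻¹ = [1 0 8; 0 -1/2 2; 0 0 1]
M⁻¹ · (-9, 16/5)ᵀ = (-1, 2/5)ᵀ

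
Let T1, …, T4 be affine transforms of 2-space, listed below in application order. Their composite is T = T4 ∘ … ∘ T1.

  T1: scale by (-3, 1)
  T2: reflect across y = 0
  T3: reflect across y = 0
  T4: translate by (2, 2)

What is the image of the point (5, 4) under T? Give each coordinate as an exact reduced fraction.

T1 scale by (-3, 1): (5, 4) → (-15, 4)
T2 reflect across y = 0: (-15, 4) → (-15, -4)
T3 reflect across y = 0: (-15, -4) → (-15, 4)
T4 translate by (2, 2): (-15, 4) → (-13, 6)

T(p) = (-13, 6)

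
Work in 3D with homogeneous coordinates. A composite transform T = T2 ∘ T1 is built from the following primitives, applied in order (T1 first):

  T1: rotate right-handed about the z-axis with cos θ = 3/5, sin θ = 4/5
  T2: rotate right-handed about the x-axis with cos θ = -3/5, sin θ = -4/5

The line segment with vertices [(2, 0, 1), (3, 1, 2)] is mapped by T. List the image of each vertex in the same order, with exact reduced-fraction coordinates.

T1 rotate right-handed about the z-axis with cos θ = 3/5, sin θ = 4/5: (2, 0, 1) → (6/5, 8/5, 1); (3, 1, 2) → (1, 3, 2)
T2 rotate right-handed about the x-axis with cos θ = -3/5, sin θ = -4/5: (6/5, 8/5, 1) → (6/5, -4/25, -47/25); (1, 3, 2) → (1, -1/5, -18/5)

image vertices: (6/5, -4/25, -47/25), (1, -1/5, -18/5)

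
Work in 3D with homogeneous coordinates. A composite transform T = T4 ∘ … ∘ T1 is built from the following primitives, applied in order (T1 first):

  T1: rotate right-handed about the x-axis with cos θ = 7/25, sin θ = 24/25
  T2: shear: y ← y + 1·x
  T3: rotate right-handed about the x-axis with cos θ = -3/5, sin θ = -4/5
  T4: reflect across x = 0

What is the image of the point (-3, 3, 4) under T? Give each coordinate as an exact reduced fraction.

T(p) = (3, 34/5, 12/5)

T1 rotate right-handed about the x-axis with cos θ = 7/25, sin θ = 24/25: (-3, 3, 4) → (-3, -3, 4)
T2 shear: y ← y + 1·x: (-3, -3, 4) → (-3, -6, 4)
T3 rotate right-handed about the x-axis with cos θ = -3/5, sin θ = -4/5: (-3, -6, 4) → (-3, 34/5, 12/5)
T4 reflect across x = 0: (-3, 34/5, 12/5) → (3, 34/5, 12/5)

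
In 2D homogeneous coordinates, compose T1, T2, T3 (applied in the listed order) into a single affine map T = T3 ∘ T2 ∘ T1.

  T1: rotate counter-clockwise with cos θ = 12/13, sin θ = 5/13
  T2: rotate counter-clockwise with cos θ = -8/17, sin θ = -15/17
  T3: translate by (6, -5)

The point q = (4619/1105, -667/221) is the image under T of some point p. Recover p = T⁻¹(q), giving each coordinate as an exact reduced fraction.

p = (-9/5, -2)

T1 = [12/13 -5/13 0; 5/13 12/13 0; 0 0 1]
T2·T1 = [-21/221 220/221 0; -220/221 -21/221 0; 0 0 1]
T3·…·T1 = [-21/221 220/221 6; -220/221 -21/221 -5; 0 0 1]
det M = 1; M⁻¹ = [-21/221 -220/221 -974/221; 220/221 -21/221 -1425/221; 0 0 1]
M⁻¹ · (4619/1105, -667/221)ᵀ = (-9/5, -2)ᵀ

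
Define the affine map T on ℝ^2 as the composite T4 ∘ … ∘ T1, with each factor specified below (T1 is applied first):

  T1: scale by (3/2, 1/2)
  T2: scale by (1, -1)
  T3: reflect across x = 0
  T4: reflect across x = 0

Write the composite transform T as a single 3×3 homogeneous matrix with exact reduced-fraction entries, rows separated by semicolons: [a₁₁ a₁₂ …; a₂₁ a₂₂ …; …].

T = [3/2 0 0; 0 -1/2 0; 0 0 1]

T1 = [3/2 0 0; 0 1/2 0; 0 0 1]
T2·T1 = [3/2 0 0; 0 -1/2 0; 0 0 1]
T3·…·T1 = [-3/2 0 0; 0 -1/2 0; 0 0 1]
T4·…·T1 = [3/2 0 0; 0 -1/2 0; 0 0 1]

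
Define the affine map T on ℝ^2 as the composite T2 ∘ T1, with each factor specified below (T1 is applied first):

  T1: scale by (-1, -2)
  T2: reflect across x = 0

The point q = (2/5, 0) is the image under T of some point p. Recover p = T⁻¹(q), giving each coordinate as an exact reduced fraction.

p = (2/5, 0)

T1 = [-1 0 0; 0 -2 0; 0 0 1]
T2·T1 = [1 0 0; 0 -2 0; 0 0 1]
det M = -2; M⁻¹ = [1 0 0; 0 -1/2 0; 0 0 1]
M⁻¹ · (2/5, 0)ᵀ = (2/5, 0)ᵀ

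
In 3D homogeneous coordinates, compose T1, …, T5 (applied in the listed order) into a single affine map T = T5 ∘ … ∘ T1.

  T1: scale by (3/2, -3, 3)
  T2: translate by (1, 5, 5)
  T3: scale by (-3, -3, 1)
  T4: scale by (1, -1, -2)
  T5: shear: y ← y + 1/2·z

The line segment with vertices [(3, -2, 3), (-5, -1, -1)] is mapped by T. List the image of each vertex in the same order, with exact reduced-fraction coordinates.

image vertices: (-33/2, 19, -28), (39/2, 22, -4)

T1 scale by (3/2, -3, 3): (3, -2, 3) → (9/2, 6, 9); (-5, -1, -1) → (-15/2, 3, -3)
T2 translate by (1, 5, 5): (9/2, 6, 9) → (11/2, 11, 14); (-15/2, 3, -3) → (-13/2, 8, 2)
T3 scale by (-3, -3, 1): (11/2, 11, 14) → (-33/2, -33, 14); (-13/2, 8, 2) → (39/2, -24, 2)
T4 scale by (1, -1, -2): (-33/2, -33, 14) → (-33/2, 33, -28); (39/2, -24, 2) → (39/2, 24, -4)
T5 shear: y ← y + 1/2·z: (-33/2, 33, -28) → (-33/2, 19, -28); (39/2, 24, -4) → (39/2, 22, -4)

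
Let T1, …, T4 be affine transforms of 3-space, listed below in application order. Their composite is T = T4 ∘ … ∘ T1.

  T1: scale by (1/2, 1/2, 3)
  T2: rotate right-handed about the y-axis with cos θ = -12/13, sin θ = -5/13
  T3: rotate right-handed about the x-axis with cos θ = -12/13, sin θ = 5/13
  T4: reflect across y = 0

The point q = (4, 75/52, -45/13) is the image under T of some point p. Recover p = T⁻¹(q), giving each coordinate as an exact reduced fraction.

p = (-9/2, 0, -5/3)

T1 = [1/2 0 0 0; 0 1/2 0 0; 0 0 3 0; 0 0 0 1]
T2·T1 = [-6/13 0 -15/13 0; 0 1/2 0 0; 5/26 0 -36/13 0; 0 0 0 1]
T3·…·T1 = [-6/13 0 -15/13 0; -25/338 -6/13 180/169 0; -30/169 5/26 432/169 0; 0 0 0 1]
T4·…·T1 = [-6/13 0 -15/13 0; 25/338 6/13 -180/169 0; -30/169 5/26 432/169 0; 0 0 0 1]
det M = -3/4; M⁻¹ = [-24/13 50/169 -120/169 0; 0 24/13 10/13 0; -5/39 -20/169 48/169 0; 0 0 0 1]
M⁻¹ · (4, 75/52, -45/13)ᵀ = (-9/2, 0, -5/3)ᵀ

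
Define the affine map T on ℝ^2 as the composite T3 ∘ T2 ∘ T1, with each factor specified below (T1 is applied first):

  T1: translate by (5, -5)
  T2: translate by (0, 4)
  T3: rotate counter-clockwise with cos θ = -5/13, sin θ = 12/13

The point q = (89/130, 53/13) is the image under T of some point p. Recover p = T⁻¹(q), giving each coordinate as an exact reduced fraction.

T1 = [1 0 5; 0 1 -5; 0 0 1]
T2·T1 = [1 0 5; 0 1 -1; 0 0 1]
T3·…·T1 = [-5/13 -12/13 -1; 12/13 -5/13 5; 0 0 1]
det M = 1; M⁻¹ = [-5/13 12/13 -5; -12/13 -5/13 1; 0 0 1]
M⁻¹ · (89/130, 53/13)ᵀ = (-3/2, -6/5)ᵀ

p = (-3/2, -6/5)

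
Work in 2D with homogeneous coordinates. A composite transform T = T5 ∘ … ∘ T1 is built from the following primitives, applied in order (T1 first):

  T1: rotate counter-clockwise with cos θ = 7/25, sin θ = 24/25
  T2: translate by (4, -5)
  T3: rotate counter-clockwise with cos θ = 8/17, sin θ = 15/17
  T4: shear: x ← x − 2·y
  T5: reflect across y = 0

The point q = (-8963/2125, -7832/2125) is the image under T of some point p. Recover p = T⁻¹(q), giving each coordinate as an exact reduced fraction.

T1 = [7/25 -24/25 0; 24/25 7/25 0; 0 0 1]
T2·T1 = [7/25 -24/25 4; 24/25 7/25 -5; 0 0 1]
T3·…·T1 = [-304/425 -297/425 107/17; 297/425 -304/425 20/17; 0 0 1]
T4·…·T1 = [-898/425 311/425 67/17; 297/425 -304/425 20/17; 0 0 1]
T5·…·T1 = [-898/425 311/425 67/17; -297/425 304/425 -20/17; 0 0 1]
det M = -1; M⁻¹ = [-304/425 311/425 92/25; -297/425 898/425 131/25; 0 0 1]
M⁻¹ · (-8963/2125, -7832/2125)ᵀ = (4, 2/5)ᵀ

p = (4, 2/5)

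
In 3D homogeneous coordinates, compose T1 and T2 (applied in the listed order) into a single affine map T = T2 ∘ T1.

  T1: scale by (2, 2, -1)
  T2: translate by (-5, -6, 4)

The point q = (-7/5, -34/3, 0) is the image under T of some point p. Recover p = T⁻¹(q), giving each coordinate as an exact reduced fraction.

T1 = [2 0 0 0; 0 2 0 0; 0 0 -1 0; 0 0 0 1]
T2·T1 = [2 0 0 -5; 0 2 0 -6; 0 0 -1 4; 0 0 0 1]
det M = -4; M⁻¹ = [1/2 0 0 5/2; 0 1/2 0 3; 0 0 -1 4; 0 0 0 1]
M⁻¹ · (-7/5, -34/3, 0)ᵀ = (9/5, -8/3, 4)ᵀ

p = (9/5, -8/3, 4)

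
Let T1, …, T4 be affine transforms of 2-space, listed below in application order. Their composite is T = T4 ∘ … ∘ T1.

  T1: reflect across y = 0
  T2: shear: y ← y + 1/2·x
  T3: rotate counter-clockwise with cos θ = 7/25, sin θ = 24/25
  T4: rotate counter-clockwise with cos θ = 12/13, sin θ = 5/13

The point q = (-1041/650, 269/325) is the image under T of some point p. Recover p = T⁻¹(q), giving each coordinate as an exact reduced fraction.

T1 = [1 0 0; 0 -1 0; 0 0 1]
T2·T1 = [1 0 0; 1/2 -1 0; 0 0 1]
T3·…·T1 = [-1/5 24/25 0; 11/10 -7/25 0; 0 0 1]
T4·…·T1 = [-79/130 323/325 0; 61/65 36/325 0; 0 0 1]
det M = -1; M⁻¹ = [-36/325 323/325 0; 61/65 79/130 0; 0 0 1]
M⁻¹ · (-1041/650, 269/325)ᵀ = (1, -1)ᵀ

p = (1, -1)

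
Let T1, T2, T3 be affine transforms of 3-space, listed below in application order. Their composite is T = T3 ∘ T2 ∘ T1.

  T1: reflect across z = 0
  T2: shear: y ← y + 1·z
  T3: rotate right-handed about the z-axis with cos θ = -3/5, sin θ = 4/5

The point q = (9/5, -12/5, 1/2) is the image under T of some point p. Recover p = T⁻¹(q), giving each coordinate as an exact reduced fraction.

p = (-3, -1/2, -1/2)

T1 = [1 0 0 0; 0 1 0 0; 0 0 -1 0; 0 0 0 1]
T2·T1 = [1 0 0 0; 0 1 -1 0; 0 0 -1 0; 0 0 0 1]
T3·…·T1 = [-3/5 -4/5 4/5 0; 4/5 -3/5 3/5 0; 0 0 -1 0; 0 0 0 1]
det M = -1; M⁻¹ = [-3/5 4/5 0 0; -4/5 -3/5 -1 0; 0 0 -1 0; 0 0 0 1]
M⁻¹ · (9/5, -12/5, 1/2)ᵀ = (-3, -1/2, -1/2)ᵀ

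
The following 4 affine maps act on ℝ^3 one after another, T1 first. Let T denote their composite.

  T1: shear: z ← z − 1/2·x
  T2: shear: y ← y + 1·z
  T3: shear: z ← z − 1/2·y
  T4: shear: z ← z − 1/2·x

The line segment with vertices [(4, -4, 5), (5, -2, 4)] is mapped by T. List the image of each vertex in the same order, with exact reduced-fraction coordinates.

T1 shear: z ← z − 1/2·x: (4, -4, 5) → (4, -4, 3); (5, -2, 4) → (5, -2, 3/2)
T2 shear: y ← y + 1·z: (4, -4, 3) → (4, -1, 3); (5, -2, 3/2) → (5, -1/2, 3/2)
T3 shear: z ← z − 1/2·y: (4, -1, 3) → (4, -1, 7/2); (5, -1/2, 3/2) → (5, -1/2, 7/4)
T4 shear: z ← z − 1/2·x: (4, -1, 7/2) → (4, -1, 3/2); (5, -1/2, 7/4) → (5, -1/2, -3/4)

image vertices: (4, -1, 3/2), (5, -1/2, -3/4)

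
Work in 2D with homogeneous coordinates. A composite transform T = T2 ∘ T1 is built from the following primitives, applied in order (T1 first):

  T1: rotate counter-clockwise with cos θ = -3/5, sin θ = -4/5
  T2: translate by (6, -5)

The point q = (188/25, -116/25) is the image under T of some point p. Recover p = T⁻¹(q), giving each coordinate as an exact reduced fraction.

T1 = [-3/5 4/5 0; -4/5 -3/5 0; 0 0 1]
T2·T1 = [-3/5 4/5 6; -4/5 -3/5 -5; 0 0 1]
det M = 1; M⁻¹ = [-3/5 -4/5 -2/5; 4/5 -3/5 -39/5; 0 0 1]
M⁻¹ · (188/25, -116/25)ᵀ = (-6/5, 1)ᵀ

p = (-6/5, 1)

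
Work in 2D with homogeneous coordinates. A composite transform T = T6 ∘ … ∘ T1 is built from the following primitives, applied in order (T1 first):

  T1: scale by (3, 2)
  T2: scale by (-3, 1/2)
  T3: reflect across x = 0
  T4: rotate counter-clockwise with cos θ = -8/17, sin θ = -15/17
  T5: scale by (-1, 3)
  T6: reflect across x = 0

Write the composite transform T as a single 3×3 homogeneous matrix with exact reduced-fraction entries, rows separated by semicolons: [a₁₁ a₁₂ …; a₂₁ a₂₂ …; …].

T1 = [3 0 0; 0 2 0; 0 0 1]
T2·T1 = [-9 0 0; 0 1 0; 0 0 1]
T3·…·T1 = [9 0 0; 0 1 0; 0 0 1]
T4·…·T1 = [-72/17 15/17 0; -135/17 -8/17 0; 0 0 1]
T5·…·T1 = [72/17 -15/17 0; -405/17 -24/17 0; 0 0 1]
T6·…·T1 = [-72/17 15/17 0; -405/17 -24/17 0; 0 0 1]

T = [-72/17 15/17 0; -405/17 -24/17 0; 0 0 1]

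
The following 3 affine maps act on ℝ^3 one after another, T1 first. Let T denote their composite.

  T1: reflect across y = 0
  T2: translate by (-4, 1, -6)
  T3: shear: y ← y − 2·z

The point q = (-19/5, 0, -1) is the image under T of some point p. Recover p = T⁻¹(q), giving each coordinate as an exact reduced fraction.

T1 = [1 0 0 0; 0 -1 0 0; 0 0 1 0; 0 0 0 1]
T2·T1 = [1 0 0 -4; 0 -1 0 1; 0 0 1 -6; 0 0 0 1]
T3·…·T1 = [1 0 0 -4; 0 -1 -2 13; 0 0 1 -6; 0 0 0 1]
det M = -1; M⁻¹ = [1 0 0 4; 0 -1 -2 1; 0 0 1 6; 0 0 0 1]
M⁻¹ · (-19/5, 0, -1)ᵀ = (1/5, 3, 5)ᵀ

p = (1/5, 3, 5)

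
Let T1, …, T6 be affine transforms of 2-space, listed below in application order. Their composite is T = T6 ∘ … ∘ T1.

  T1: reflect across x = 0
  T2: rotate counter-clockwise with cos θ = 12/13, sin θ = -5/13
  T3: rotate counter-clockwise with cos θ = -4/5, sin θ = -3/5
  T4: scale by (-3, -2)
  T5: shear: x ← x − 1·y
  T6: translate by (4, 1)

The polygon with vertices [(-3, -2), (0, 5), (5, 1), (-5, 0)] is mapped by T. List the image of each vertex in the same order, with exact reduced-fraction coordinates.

T1 reflect across x = 0: (-3, -2) → (3, -2); (0, 5) → (0, 5); (5, 1) → (-5, 1); (-5, 0) → (5, 0)
T2 rotate counter-clockwise with cos θ = 12/13, sin θ = -5/13: (3, -2) → (2, -3); (0, 5) → (25/13, 60/13); (-5, 1) → (-55/13, 37/13); (5, 0) → (60/13, -25/13)
T3 rotate counter-clockwise with cos θ = -4/5, sin θ = -3/5: (2, -3) → (-17/5, 6/5); (25/13, 60/13) → (16/13, -63/13); (-55/13, 37/13) → (331/65, 17/65); (60/13, -25/13) → (-63/13, -16/13)
T4 scale by (-3, -2): (-17/5, 6/5) → (51/5, -12/5); (16/13, -63/13) → (-48/13, 126/13); (331/65, 17/65) → (-993/65, -34/65); (-63/13, -16/13) → (189/13, 32/13)
T5 shear: x ← x − 1·y: (51/5, -12/5) → (63/5, -12/5); (-48/13, 126/13) → (-174/13, 126/13); (-993/65, -34/65) → (-959/65, -34/65); (189/13, 32/13) → (157/13, 32/13)
T6 translate by (4, 1): (63/5, -12/5) → (83/5, -7/5); (-174/13, 126/13) → (-122/13, 139/13); (-959/65, -34/65) → (-699/65, 31/65); (157/13, 32/13) → (209/13, 45/13)

image vertices: (83/5, -7/5), (-122/13, 139/13), (-699/65, 31/65), (209/13, 45/13)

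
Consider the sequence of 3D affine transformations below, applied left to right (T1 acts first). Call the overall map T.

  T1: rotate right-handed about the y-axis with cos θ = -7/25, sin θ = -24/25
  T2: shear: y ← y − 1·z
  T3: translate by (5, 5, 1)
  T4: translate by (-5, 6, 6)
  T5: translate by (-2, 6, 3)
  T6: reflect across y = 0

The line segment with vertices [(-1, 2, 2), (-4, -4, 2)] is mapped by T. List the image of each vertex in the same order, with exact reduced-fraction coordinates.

T1 rotate right-handed about the y-axis with cos θ = -7/25, sin θ = -24/25: (-1, 2, 2) → (-41/25, 2, -38/25); (-4, -4, 2) → (-4/5, -4, -22/5)
T2 shear: y ← y − 1·z: (-41/25, 2, -38/25) → (-41/25, 88/25, -38/25); (-4/5, -4, -22/5) → (-4/5, 2/5, -22/5)
T3 translate by (5, 5, 1): (-41/25, 88/25, -38/25) → (84/25, 213/25, -13/25); (-4/5, 2/5, -22/5) → (21/5, 27/5, -17/5)
T4 translate by (-5, 6, 6): (84/25, 213/25, -13/25) → (-41/25, 363/25, 137/25); (21/5, 27/5, -17/5) → (-4/5, 57/5, 13/5)
T5 translate by (-2, 6, 3): (-41/25, 363/25, 137/25) → (-91/25, 513/25, 212/25); (-4/5, 57/5, 13/5) → (-14/5, 87/5, 28/5)
T6 reflect across y = 0: (-91/25, 513/25, 212/25) → (-91/25, -513/25, 212/25); (-14/5, 87/5, 28/5) → (-14/5, -87/5, 28/5)

image vertices: (-91/25, -513/25, 212/25), (-14/5, -87/5, 28/5)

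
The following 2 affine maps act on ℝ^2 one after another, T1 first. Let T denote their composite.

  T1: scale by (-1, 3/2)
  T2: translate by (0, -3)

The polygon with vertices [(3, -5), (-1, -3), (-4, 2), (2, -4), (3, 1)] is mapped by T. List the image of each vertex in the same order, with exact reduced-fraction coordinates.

image vertices: (-3, -21/2), (1, -15/2), (4, 0), (-2, -9), (-3, -3/2)

T1 scale by (-1, 3/2): (3, -5) → (-3, -15/2); (-1, -3) → (1, -9/2); (-4, 2) → (4, 3); (2, -4) → (-2, -6); (3, 1) → (-3, 3/2)
T2 translate by (0, -3): (-3, -15/2) → (-3, -21/2); (1, -9/2) → (1, -15/2); (4, 3) → (4, 0); (-2, -6) → (-2, -9); (-3, 3/2) → (-3, -3/2)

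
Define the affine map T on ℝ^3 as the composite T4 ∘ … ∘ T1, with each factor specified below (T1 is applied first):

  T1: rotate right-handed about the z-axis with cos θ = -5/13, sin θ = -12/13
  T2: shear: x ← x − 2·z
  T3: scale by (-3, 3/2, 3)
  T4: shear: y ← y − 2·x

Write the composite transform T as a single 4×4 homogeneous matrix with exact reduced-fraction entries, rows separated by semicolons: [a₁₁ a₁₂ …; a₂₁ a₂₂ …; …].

T1 = [-5/13 12/13 0 0; -12/13 -5/13 0 0; 0 0 1 0; 0 0 0 1]
T2·T1 = [-5/13 12/13 -2 0; -12/13 -5/13 0 0; 0 0 1 0; 0 0 0 1]
T3·…·T1 = [15/13 -36/13 6 0; -18/13 -15/26 0 0; 0 0 3 0; 0 0 0 1]
T4·…·T1 = [15/13 -36/13 6 0; -48/13 129/26 -12 0; 0 0 3 0; 0 0 0 1]

T = [15/13 -36/13 6 0; -48/13 129/26 -12 0; 0 0 3 0; 0 0 0 1]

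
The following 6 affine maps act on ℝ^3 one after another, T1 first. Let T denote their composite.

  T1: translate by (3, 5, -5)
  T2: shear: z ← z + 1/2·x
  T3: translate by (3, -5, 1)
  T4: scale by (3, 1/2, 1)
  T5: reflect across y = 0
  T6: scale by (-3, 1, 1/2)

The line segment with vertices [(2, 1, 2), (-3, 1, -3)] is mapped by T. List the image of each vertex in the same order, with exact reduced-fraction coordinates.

image vertices: (-72, -1/2, 1/4), (-27, -1/2, -7/2)

T1 translate by (3, 5, -5): (2, 1, 2) → (5, 6, -3); (-3, 1, -3) → (0, 6, -8)
T2 shear: z ← z + 1/2·x: (5, 6, -3) → (5, 6, -1/2); (0, 6, -8) → (0, 6, -8)
T3 translate by (3, -5, 1): (5, 6, -1/2) → (8, 1, 1/2); (0, 6, -8) → (3, 1, -7)
T4 scale by (3, 1/2, 1): (8, 1, 1/2) → (24, 1/2, 1/2); (3, 1, -7) → (9, 1/2, -7)
T5 reflect across y = 0: (24, 1/2, 1/2) → (24, -1/2, 1/2); (9, 1/2, -7) → (9, -1/2, -7)
T6 scale by (-3, 1, 1/2): (24, -1/2, 1/2) → (-72, -1/2, 1/4); (9, -1/2, -7) → (-27, -1/2, -7/2)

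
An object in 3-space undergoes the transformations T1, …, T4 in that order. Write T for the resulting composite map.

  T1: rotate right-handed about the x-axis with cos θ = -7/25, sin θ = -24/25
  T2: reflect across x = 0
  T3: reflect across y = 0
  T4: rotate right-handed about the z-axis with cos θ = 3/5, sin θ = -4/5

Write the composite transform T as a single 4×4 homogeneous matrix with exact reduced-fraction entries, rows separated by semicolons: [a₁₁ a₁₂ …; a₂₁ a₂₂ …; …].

T1 = [1 0 0 0; 0 -7/25 24/25 0; 0 -24/25 -7/25 0; 0 0 0 1]
T2·T1 = [-1 0 0 0; 0 -7/25 24/25 0; 0 -24/25 -7/25 0; 0 0 0 1]
T3·…·T1 = [-1 0 0 0; 0 7/25 -24/25 0; 0 -24/25 -7/25 0; 0 0 0 1]
T4·…·T1 = [-3/5 28/125 -96/125 0; 4/5 21/125 -72/125 0; 0 -24/25 -7/25 0; 0 0 0 1]

T = [-3/5 28/125 -96/125 0; 4/5 21/125 -72/125 0; 0 -24/25 -7/25 0; 0 0 0 1]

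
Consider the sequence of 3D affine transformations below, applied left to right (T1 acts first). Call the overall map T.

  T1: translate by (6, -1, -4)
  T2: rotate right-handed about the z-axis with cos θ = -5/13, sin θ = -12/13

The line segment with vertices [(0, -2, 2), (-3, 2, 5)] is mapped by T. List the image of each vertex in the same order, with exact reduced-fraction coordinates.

image vertices: (-66/13, -57/13, -2), (-3/13, -41/13, 1)

T1 translate by (6, -1, -4): (0, -2, 2) → (6, -3, -2); (-3, 2, 5) → (3, 1, 1)
T2 rotate right-handed about the z-axis with cos θ = -5/13, sin θ = -12/13: (6, -3, -2) → (-66/13, -57/13, -2); (3, 1, 1) → (-3/13, -41/13, 1)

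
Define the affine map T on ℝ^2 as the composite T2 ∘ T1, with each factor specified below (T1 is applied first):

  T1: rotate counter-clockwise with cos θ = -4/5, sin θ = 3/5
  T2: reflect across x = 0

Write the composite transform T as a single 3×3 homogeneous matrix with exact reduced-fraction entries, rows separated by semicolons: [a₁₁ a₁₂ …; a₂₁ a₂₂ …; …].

T = [4/5 3/5 0; 3/5 -4/5 0; 0 0 1]

T1 = [-4/5 -3/5 0; 3/5 -4/5 0; 0 0 1]
T2·T1 = [4/5 3/5 0; 3/5 -4/5 0; 0 0 1]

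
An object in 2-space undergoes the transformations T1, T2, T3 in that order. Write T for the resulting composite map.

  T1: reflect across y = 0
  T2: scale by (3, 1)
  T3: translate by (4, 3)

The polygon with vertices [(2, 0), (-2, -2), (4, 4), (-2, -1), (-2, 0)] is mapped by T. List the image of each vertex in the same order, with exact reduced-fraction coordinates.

image vertices: (10, 3), (-2, 5), (16, -1), (-2, 4), (-2, 3)

T1 reflect across y = 0: (2, 0) → (2, 0); (-2, -2) → (-2, 2); (4, 4) → (4, -4); (-2, -1) → (-2, 1); (-2, 0) → (-2, 0)
T2 scale by (3, 1): (2, 0) → (6, 0); (-2, 2) → (-6, 2); (4, -4) → (12, -4); (-2, 1) → (-6, 1); (-2, 0) → (-6, 0)
T3 translate by (4, 3): (6, 0) → (10, 3); (-6, 2) → (-2, 5); (12, -4) → (16, -1); (-6, 1) → (-2, 4); (-6, 0) → (-2, 3)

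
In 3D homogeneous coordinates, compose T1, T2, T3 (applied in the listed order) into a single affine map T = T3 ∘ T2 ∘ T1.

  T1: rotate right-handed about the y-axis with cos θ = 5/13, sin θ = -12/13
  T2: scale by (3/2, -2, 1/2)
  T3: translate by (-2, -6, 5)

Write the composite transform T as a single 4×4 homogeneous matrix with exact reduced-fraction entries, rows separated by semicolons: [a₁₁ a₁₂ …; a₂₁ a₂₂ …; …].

T = [15/26 0 -18/13 -2; 0 -2 0 -6; 6/13 0 5/26 5; 0 0 0 1]

T1 = [5/13 0 -12/13 0; 0 1 0 0; 12/13 0 5/13 0; 0 0 0 1]
T2·T1 = [15/26 0 -18/13 0; 0 -2 0 0; 6/13 0 5/26 0; 0 0 0 1]
T3·…·T1 = [15/26 0 -18/13 -2; 0 -2 0 -6; 6/13 0 5/26 5; 0 0 0 1]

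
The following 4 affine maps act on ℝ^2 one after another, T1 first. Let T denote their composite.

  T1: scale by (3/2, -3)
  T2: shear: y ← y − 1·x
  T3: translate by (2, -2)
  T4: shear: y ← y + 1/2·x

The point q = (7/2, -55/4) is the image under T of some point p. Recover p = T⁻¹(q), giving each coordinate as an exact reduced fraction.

T1 = [3/2 0 0; 0 -3 0; 0 0 1]
T2·T1 = [3/2 0 0; -3/2 -3 0; 0 0 1]
T3·…·T1 = [3/2 0 2; -3/2 -3 -2; 0 0 1]
T4·…·T1 = [3/2 0 2; -3/4 -3 -1; 0 0 1]
det M = -9/2; M⁻¹ = [2/3 0 -4/3; -1/6 -1/3 0; 0 0 1]
M⁻¹ · (7/2, -55/4)ᵀ = (1, 4)ᵀ

p = (1, 4)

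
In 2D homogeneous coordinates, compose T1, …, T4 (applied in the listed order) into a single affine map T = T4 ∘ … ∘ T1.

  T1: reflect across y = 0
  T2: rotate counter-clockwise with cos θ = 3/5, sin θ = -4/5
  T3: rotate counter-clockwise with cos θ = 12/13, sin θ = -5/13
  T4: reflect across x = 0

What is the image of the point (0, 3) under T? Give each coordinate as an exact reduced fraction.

T1 reflect across y = 0: (0, 3) → (0, -3)
T2 rotate counter-clockwise with cos θ = 3/5, sin θ = -4/5: (0, -3) → (-12/5, -9/5)
T3 rotate counter-clockwise with cos θ = 12/13, sin θ = -5/13: (-12/5, -9/5) → (-189/65, -48/65)
T4 reflect across x = 0: (-189/65, -48/65) → (189/65, -48/65)

T(p) = (189/65, -48/65)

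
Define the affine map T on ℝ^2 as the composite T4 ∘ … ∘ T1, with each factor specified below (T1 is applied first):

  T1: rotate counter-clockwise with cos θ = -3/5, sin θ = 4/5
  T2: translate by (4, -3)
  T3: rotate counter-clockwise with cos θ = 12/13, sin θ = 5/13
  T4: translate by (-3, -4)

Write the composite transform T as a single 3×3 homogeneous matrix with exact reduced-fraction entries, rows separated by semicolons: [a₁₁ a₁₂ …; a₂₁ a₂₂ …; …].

T = [-56/65 -33/65 24/13; 33/65 -56/65 -68/13; 0 0 1]

T1 = [-3/5 -4/5 0; 4/5 -3/5 0; 0 0 1]
T2·T1 = [-3/5 -4/5 4; 4/5 -3/5 -3; 0 0 1]
T3·…·T1 = [-56/65 -33/65 63/13; 33/65 -56/65 -16/13; 0 0 1]
T4·…·T1 = [-56/65 -33/65 24/13; 33/65 -56/65 -68/13; 0 0 1]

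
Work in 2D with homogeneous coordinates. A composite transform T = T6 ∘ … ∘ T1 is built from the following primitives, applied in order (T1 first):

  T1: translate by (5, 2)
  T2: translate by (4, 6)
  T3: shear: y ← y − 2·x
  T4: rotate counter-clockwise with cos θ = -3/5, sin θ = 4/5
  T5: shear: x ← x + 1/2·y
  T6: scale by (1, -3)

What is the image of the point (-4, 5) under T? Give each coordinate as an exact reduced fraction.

T1 translate by (5, 2): (-4, 5) → (1, 7)
T2 translate by (4, 6): (1, 7) → (5, 13)
T3 shear: y ← y − 2·x: (5, 13) → (5, 3)
T4 rotate counter-clockwise with cos θ = -3/5, sin θ = 4/5: (5, 3) → (-27/5, 11/5)
T5 shear: x ← x + 1/2·y: (-27/5, 11/5) → (-43/10, 11/5)
T6 scale by (1, -3): (-43/10, 11/5) → (-43/10, -33/5)

T(p) = (-43/10, -33/5)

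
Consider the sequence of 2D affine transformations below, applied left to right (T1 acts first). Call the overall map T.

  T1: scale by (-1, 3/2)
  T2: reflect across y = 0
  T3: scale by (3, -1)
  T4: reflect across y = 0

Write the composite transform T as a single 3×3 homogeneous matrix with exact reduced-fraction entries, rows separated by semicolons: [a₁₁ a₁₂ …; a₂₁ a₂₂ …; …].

T = [-3 0 0; 0 -3/2 0; 0 0 1]

T1 = [-1 0 0; 0 3/2 0; 0 0 1]
T2·T1 = [-1 0 0; 0 -3/2 0; 0 0 1]
T3·…·T1 = [-3 0 0; 0 3/2 0; 0 0 1]
T4·…·T1 = [-3 0 0; 0 -3/2 0; 0 0 1]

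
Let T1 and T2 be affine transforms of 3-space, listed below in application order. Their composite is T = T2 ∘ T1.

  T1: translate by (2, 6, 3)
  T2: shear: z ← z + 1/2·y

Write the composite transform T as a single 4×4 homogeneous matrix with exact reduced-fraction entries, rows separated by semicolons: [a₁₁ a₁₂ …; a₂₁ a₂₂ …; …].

T1 = [1 0 0 2; 0 1 0 6; 0 0 1 3; 0 0 0 1]
T2·T1 = [1 0 0 2; 0 1 0 6; 0 1/2 1 6; 0 0 0 1]

T = [1 0 0 2; 0 1 0 6; 0 1/2 1 6; 0 0 0 1]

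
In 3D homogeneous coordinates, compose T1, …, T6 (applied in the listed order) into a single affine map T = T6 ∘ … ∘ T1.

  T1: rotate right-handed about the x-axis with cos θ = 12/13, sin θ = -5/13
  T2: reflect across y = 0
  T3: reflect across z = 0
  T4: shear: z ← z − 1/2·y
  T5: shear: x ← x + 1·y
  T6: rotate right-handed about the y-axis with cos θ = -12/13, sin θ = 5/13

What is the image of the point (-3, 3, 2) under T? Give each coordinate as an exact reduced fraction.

T1 rotate right-handed about the x-axis with cos θ = 12/13, sin θ = -5/13: (-3, 3, 2) → (-3, 46/13, 9/13)
T2 reflect across y = 0: (-3, 46/13, 9/13) → (-3, -46/13, 9/13)
T3 reflect across z = 0: (-3, -46/13, 9/13) → (-3, -46/13, -9/13)
T4 shear: z ← z − 1/2·y: (-3, -46/13, -9/13) → (-3, -46/13, 14/13)
T5 shear: x ← x + 1·y: (-3, -46/13, 14/13) → (-85/13, -46/13, 14/13)
T6 rotate right-handed about the y-axis with cos θ = -12/13, sin θ = 5/13: (-85/13, -46/13, 14/13) → (1090/169, -46/13, 257/169)

T(p) = (1090/169, -46/13, 257/169)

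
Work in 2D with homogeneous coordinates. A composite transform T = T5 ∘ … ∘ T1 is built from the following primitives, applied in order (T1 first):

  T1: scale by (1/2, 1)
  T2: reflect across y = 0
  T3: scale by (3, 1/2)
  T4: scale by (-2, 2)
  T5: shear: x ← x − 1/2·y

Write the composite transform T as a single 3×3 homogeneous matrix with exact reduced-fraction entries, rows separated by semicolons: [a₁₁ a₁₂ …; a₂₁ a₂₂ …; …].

T = [-3 1/2 0; 0 -1 0; 0 0 1]

T1 = [1/2 0 0; 0 1 0; 0 0 1]
T2·T1 = [1/2 0 0; 0 -1 0; 0 0 1]
T3·…·T1 = [3/2 0 0; 0 -1/2 0; 0 0 1]
T4·…·T1 = [-3 0 0; 0 -1 0; 0 0 1]
T5·…·T1 = [-3 1/2 0; 0 -1 0; 0 0 1]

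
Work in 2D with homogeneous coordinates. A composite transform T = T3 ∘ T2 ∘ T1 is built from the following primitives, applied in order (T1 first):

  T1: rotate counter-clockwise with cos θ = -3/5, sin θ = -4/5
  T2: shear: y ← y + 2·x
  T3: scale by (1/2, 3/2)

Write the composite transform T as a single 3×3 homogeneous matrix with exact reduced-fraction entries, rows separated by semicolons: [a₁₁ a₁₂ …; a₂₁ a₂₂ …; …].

T = [-3/10 2/5 0; -3 3/2 0; 0 0 1]

T1 = [-3/5 4/5 0; -4/5 -3/5 0; 0 0 1]
T2·T1 = [-3/5 4/5 0; -2 1 0; 0 0 1]
T3·…·T1 = [-3/10 2/5 0; -3 3/2 0; 0 0 1]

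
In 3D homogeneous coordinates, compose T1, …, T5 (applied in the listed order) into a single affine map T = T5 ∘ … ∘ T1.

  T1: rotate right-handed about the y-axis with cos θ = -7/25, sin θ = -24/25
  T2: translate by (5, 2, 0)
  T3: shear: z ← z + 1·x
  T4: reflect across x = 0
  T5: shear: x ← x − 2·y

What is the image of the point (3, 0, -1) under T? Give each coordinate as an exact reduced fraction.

T1 rotate right-handed about the y-axis with cos θ = -7/25, sin θ = -24/25: (3, 0, -1) → (3/25, 0, 79/25)
T2 translate by (5, 2, 0): (3/25, 0, 79/25) → (128/25, 2, 79/25)
T3 shear: z ← z + 1·x: (128/25, 2, 79/25) → (128/25, 2, 207/25)
T4 reflect across x = 0: (128/25, 2, 207/25) → (-128/25, 2, 207/25)
T5 shear: x ← x − 2·y: (-128/25, 2, 207/25) → (-228/25, 2, 207/25)

T(p) = (-228/25, 2, 207/25)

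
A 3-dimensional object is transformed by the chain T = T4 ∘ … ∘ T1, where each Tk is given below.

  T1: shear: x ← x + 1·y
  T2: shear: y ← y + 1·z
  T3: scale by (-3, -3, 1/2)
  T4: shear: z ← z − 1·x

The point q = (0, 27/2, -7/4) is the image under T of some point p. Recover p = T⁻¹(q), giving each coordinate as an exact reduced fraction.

p = (1, -1, -7/2)

T1 = [1 1 0 0; 0 1 0 0; 0 0 1 0; 0 0 0 1]
T2·T1 = [1 1 0 0; 0 1 1 0; 0 0 1 0; 0 0 0 1]
T3·…·T1 = [-3 -3 0 0; 0 -3 -3 0; 0 0 1/2 0; 0 0 0 1]
T4·…·T1 = [-3 -3 0 0; 0 -3 -3 0; 3 3 1/2 0; 0 0 0 1]
det M = 9/2; M⁻¹ = [5/3 1/3 2 0; -2 -1/3 -2 0; 2 0 2 0; 0 0 0 1]
M⁻¹ · (0, 27/2, -7/4)ᵀ = (1, -1, -7/2)ᵀ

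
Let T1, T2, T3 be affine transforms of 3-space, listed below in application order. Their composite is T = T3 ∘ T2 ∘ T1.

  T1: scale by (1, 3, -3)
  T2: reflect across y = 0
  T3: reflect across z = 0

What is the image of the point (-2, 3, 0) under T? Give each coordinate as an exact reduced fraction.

T(p) = (-2, -9, 0)

T1 scale by (1, 3, -3): (-2, 3, 0) → (-2, 9, 0)
T2 reflect across y = 0: (-2, 9, 0) → (-2, -9, 0)
T3 reflect across z = 0: (-2, -9, 0) → (-2, -9, 0)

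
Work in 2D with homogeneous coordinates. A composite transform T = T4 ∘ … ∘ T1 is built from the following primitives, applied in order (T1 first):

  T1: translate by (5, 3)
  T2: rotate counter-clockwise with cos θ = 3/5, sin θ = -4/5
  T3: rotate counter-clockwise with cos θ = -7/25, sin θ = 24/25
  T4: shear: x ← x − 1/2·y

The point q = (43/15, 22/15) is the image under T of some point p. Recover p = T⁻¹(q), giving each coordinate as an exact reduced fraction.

T1 = [1 0 5; 0 1 3; 0 0 1]
T2·T1 = [3/5 4/5 27/5; -4/5 3/5 -11/5; 0 0 1]
T3·…·T1 = [3/5 -4/5 3/5; 4/5 3/5 29/5; 0 0 1]
T4·…·T1 = [1/5 -11/10 -23/10; 4/5 3/5 29/5; 0 0 1]
det M = 1; M⁻¹ = [3/5 11/10 -5; -4/5 1/5 -3; 0 0 1]
M⁻¹ · (43/15, 22/15)ᵀ = (-5/3, -5)ᵀ

p = (-5/3, -5)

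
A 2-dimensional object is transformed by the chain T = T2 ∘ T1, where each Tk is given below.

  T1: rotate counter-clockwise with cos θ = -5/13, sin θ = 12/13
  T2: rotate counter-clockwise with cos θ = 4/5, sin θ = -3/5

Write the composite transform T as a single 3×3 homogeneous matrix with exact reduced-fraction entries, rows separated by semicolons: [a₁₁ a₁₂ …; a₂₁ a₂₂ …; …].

T = [16/65 -63/65 0; 63/65 16/65 0; 0 0 1]

T1 = [-5/13 -12/13 0; 12/13 -5/13 0; 0 0 1]
T2·T1 = [16/65 -63/65 0; 63/65 16/65 0; 0 0 1]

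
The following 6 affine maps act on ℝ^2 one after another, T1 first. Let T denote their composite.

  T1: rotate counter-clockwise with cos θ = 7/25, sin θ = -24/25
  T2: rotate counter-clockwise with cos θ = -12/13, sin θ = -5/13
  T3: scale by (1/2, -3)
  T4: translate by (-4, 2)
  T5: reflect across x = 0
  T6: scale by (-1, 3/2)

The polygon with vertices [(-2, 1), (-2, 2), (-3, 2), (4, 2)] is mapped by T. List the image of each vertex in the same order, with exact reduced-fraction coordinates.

image vertices: (-489/130, 834/65), (-1349/325, 5088/325), (-1247/325, 12453/650), (-1961/325, -1743/325)

T1 rotate counter-clockwise with cos θ = 7/25, sin θ = -24/25: (-2, 1) → (2/5, 11/5); (-2, 2) → (34/25, 62/25); (-3, 2) → (27/25, 86/25); (4, 2) → (76/25, -82/25)
T2 rotate counter-clockwise with cos θ = -12/13, sin θ = -5/13: (2/5, 11/5) → (31/65, -142/65); (34/25, 62/25) → (-98/325, -914/325); (27/25, 86/25) → (106/325, -1167/325); (76/25, -82/25) → (-1322/325, 604/325)
T3 scale by (1/2, -3): (31/65, -142/65) → (31/130, 426/65); (-98/325, -914/325) → (-49/325, 2742/325); (106/325, -1167/325) → (53/325, 3501/325); (-1322/325, 604/325) → (-661/325, -1812/325)
T4 translate by (-4, 2): (31/130, 426/65) → (-489/130, 556/65); (-49/325, 2742/325) → (-1349/325, 3392/325); (53/325, 3501/325) → (-1247/325, 4151/325); (-661/325, -1812/325) → (-1961/325, -1162/325)
T5 reflect across x = 0: (-489/130, 556/65) → (489/130, 556/65); (-1349/325, 3392/325) → (1349/325, 3392/325); (-1247/325, 4151/325) → (1247/325, 4151/325); (-1961/325, -1162/325) → (1961/325, -1162/325)
T6 scale by (-1, 3/2): (489/130, 556/65) → (-489/130, 834/65); (1349/325, 3392/325) → (-1349/325, 5088/325); (1247/325, 4151/325) → (-1247/325, 12453/650); (1961/325, -1162/325) → (-1961/325, -1743/325)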